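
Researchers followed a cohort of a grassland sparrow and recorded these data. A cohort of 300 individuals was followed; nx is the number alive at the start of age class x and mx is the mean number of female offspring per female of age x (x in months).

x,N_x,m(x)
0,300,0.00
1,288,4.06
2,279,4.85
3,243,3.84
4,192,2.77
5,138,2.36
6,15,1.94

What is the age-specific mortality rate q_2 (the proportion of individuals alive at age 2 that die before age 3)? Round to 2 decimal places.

lx = nx/n0 = nx/300: 1, 0.96, 0.93, 0.81, 0.64, 0.46, 0.05
q_2 = (l_2 − l_3) / l_2 = (0.93 − 0.81) / 0.93
     = 0.12 / 0.93 = 0.129032… → 0.13

0.13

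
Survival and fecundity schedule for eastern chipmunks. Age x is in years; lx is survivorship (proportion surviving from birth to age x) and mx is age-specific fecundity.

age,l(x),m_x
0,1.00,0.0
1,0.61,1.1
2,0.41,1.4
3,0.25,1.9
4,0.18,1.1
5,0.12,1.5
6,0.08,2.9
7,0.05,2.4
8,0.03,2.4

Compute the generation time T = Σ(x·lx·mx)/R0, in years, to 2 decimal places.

3.07

lx·mx: 0, 0.671, 0.574, 0.475, 0.198, 0.18, 0.232, 0.12, 0.072 → R0 = 2.522
x·lx·mx: 0, 0.671, 1.148, 1.425, 0.792, 0.9, 1.392, 0.84, 0.576 → Σ = 7.744
T = 7.744 / 2.522 = 3.070579… → 3.07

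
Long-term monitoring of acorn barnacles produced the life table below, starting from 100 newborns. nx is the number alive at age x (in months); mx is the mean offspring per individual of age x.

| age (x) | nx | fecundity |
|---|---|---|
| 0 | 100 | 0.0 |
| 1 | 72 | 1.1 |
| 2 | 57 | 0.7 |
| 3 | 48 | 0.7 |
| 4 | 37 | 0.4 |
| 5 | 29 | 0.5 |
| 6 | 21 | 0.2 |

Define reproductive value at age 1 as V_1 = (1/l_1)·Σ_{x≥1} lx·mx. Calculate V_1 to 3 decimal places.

2.586

lx = nx/n0 = nx/100: 1, 0.72, 0.57, 0.48, 0.37, 0.29, 0.21
lx·mx for x ≥ 1: 0.792, 0.399, 0.336, 0.148, 0.145, 0.042 → sum = 1.862
V_1 = 1.862 / l_1 = 1.862 / 0.72 = 2.586111… → 2.586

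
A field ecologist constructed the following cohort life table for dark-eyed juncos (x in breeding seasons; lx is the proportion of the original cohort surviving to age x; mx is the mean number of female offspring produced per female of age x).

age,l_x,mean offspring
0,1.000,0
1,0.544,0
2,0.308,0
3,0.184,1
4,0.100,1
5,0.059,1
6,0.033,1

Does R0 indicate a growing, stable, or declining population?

declining

R0 = Σ lx·mx = 0 + 0 + 0 + 0.184 + 0.1 + 0.059 + 0.033 = 0.376
R0 < 1, so the population is declining.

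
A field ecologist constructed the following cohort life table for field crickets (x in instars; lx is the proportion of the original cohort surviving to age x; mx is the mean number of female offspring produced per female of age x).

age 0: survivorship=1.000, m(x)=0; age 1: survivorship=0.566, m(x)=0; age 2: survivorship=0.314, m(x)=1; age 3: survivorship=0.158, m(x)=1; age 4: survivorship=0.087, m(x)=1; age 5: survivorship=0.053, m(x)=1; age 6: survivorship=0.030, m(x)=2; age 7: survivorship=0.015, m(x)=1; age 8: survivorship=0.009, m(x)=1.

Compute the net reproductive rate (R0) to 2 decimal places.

0.70

lx·mx by age: 0, 0, 0.314, 0.158, 0.087, 0.053, 0.06, 0.015, 0.009
R0 = Σ lx·mx = 0.696 → 0.70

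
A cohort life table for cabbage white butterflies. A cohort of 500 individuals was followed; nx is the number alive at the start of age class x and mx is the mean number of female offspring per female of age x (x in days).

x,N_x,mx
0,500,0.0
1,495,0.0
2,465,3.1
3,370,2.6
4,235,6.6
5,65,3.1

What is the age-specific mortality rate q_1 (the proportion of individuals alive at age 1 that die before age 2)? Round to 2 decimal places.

0.06

lx = nx/n0 = nx/500: 1, 0.99, 0.93, 0.74, 0.47, 0.13
q_1 = (l_1 − l_2) / l_1 = (0.99 − 0.93) / 0.99
     = 0.06 / 0.99 = 0.060606… → 0.06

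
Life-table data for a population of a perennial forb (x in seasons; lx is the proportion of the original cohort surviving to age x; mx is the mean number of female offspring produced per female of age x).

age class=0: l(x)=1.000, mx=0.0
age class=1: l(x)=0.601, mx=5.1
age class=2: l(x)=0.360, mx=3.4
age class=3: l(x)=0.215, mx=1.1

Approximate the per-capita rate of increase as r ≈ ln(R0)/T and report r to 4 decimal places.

R0 = Σ lx·mx = 0 + 3.0651 + 1.224 + 0.2365 = 4.5256
Σ x·lx·mx = 6.2226; T = 6.2226/4.5256 = 1.37498…
r ≈ ln(R0)/T = ln(4.5256)/1.37498… = 1.098018… → 1.0980

1.0980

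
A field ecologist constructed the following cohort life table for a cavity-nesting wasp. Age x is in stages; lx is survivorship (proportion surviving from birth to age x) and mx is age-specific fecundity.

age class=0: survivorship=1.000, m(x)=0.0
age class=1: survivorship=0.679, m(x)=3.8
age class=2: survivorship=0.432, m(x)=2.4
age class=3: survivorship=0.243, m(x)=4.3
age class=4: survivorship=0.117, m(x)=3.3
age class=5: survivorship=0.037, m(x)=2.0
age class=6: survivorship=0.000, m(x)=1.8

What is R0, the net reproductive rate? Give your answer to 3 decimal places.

5.122

lx·mx by age: 0, 2.5802, 1.0368, 1.0449, 0.3861, 0.074, 0
R0 = Σ lx·mx = 5.122 → 5.122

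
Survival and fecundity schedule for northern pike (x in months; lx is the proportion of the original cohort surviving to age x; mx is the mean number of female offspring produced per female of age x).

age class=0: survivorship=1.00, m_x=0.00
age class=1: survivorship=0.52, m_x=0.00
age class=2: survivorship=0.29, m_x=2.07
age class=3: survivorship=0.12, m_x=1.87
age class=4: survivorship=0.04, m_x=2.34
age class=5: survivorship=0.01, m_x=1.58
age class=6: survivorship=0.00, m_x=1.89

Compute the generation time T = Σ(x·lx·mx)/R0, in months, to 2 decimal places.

lx·mx: 0, 0, 0.6003, 0.2244, 0.0936, 0.0158, 0 → R0 = 0.9341
x·lx·mx: 0, 0, 1.2006, 0.6732, 0.3744, 0.079, 0 → Σ = 2.3272
T = 2.3272 / 0.9341 = 2.491382… → 2.49

2.49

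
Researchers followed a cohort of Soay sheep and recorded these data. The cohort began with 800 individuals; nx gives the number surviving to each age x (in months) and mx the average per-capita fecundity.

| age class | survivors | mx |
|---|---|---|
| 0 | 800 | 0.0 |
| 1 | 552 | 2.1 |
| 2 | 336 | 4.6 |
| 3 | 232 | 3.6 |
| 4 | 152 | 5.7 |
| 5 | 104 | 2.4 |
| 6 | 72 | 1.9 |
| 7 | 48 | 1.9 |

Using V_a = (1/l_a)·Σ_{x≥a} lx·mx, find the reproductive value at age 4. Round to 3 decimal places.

8.842

lx = nx/n0 = nx/800: 1, 0.69, 0.42, 0.29, 0.19, 0.13, 0.09, 0.06
lx·mx for x ≥ 4: 1.083, 0.312, 0.171, 0.114 → sum = 1.68
V_4 = 1.68 / l_4 = 1.68 / 0.19 = 8.842105… → 8.842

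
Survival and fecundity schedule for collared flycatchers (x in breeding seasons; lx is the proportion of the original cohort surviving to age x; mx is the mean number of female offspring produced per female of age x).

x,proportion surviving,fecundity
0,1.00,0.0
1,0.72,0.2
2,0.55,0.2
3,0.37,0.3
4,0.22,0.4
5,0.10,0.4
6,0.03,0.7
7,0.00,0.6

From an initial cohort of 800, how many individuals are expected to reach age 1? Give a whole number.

576

Expected survivors = N0 · l_1 = 800 × 0.72 = 576 → 576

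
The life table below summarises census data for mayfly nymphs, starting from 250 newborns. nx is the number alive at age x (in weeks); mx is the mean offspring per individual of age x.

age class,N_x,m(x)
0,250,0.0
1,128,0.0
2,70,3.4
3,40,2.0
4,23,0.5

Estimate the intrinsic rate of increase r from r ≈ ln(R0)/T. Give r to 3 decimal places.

lx = nx/n0 = nx/250: 1, 0.512, 0.28, 0.16, 0.092
R0 = Σ lx·mx = 0 + 0 + 0.952 + 0.32 + 0.046 = 1.318
Σ x·lx·mx = 3.048; T = 3.048/1.318 = 2.31259…
r ≈ ln(R0)/T = ln(1.318)/2.31259… = 0.1194… → 0.119

0.119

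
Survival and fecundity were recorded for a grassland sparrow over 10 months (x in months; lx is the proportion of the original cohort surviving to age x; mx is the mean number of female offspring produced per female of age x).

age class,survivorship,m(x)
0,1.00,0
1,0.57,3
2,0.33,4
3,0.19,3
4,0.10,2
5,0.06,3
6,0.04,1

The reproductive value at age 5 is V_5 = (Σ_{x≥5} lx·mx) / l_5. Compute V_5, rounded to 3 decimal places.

lx·mx for x ≥ 5: 0.18, 0.04 → sum = 0.22
V_5 = 0.22 / l_5 = 0.22 / 0.06 = 3.666667… → 3.667

3.667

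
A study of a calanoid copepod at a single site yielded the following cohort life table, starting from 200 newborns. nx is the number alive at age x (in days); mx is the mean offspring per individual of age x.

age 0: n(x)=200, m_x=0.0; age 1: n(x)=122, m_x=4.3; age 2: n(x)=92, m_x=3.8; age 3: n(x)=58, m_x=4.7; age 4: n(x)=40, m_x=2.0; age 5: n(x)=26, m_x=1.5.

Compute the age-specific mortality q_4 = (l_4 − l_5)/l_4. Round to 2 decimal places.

lx = nx/n0 = nx/200: 1, 0.61, 0.46, 0.29, 0.2, 0.13
q_4 = (l_4 − l_5) / l_4 = (0.2 − 0.13) / 0.2
     = 0.07 / 0.2 = 0.35 → 0.35

0.35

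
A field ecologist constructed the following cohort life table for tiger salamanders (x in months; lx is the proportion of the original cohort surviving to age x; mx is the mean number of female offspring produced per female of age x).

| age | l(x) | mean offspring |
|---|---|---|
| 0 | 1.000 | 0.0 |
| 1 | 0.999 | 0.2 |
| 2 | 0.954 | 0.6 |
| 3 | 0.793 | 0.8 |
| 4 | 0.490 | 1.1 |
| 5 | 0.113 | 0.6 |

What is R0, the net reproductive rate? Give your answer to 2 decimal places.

2.01

lx·mx by age: 0, 0.1998, 0.5724, 0.6344, 0.539, 0.0678
R0 = Σ lx·mx = 2.0134 → 2.01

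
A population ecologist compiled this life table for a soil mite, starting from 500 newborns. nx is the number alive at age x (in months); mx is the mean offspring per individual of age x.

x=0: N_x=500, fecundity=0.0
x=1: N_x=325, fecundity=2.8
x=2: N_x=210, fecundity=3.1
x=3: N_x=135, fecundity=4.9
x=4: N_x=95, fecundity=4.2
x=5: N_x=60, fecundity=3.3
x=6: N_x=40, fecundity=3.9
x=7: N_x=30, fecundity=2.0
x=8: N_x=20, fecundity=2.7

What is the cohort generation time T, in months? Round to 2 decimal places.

2.77

lx = nx/n0 = nx/500: 1, 0.65, 0.42, 0.27, 0.19, 0.12, 0.08, 0.06, 0.04
lx·mx: 0, 1.82, 1.302, 1.323, 0.798, 0.396, 0.312, 0.12, 0.108 → R0 = 6.179
x·lx·mx: 0, 1.82, 2.604, 3.969, 3.192, 1.98, 1.872, 0.84, 0.864 → Σ = 17.141
T = 17.141 / 6.179 = 2.774073… → 2.77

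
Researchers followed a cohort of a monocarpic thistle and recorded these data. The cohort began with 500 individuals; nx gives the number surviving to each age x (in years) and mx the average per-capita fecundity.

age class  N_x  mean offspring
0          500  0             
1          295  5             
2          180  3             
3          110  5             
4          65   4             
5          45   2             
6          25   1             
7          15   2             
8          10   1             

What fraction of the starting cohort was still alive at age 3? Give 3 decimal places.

l_3 = n_3/n_0 = 110/500 = 0.22 → 0.220

0.220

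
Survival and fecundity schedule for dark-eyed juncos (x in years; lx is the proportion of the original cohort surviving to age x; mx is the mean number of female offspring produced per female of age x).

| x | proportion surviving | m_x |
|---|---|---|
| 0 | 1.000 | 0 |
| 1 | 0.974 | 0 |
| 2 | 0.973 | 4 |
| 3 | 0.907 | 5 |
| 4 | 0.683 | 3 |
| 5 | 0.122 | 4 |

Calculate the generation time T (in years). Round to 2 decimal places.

2.92

lx·mx: 0, 0, 3.892, 4.535, 2.049, 0.488 → R0 = 10.964
x·lx·mx: 0, 0, 7.784, 13.605, 8.196, 2.44 → Σ = 32.025
T = 32.025 / 10.964 = 2.920923… → 2.92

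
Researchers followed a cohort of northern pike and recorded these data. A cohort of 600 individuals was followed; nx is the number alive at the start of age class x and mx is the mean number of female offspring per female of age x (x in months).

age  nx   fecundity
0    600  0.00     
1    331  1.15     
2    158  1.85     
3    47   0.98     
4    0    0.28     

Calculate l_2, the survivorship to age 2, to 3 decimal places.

0.263

l_2 = n_2/n_0 = 158/600 = 0.263333… → 0.263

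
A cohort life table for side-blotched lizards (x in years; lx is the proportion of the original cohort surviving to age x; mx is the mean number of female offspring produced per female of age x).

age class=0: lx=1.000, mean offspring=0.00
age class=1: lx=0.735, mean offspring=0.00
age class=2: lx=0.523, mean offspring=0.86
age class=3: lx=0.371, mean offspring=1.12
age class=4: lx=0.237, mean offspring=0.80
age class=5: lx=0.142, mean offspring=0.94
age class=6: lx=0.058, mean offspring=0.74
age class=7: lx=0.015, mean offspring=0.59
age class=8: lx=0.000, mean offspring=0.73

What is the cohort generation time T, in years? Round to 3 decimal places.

lx·mx: 0, 0, 0.44978, 0.41552, 0.1896, 0.13348, 0.04292, 0.00885, 0 → R0 = 1.24015
x·lx·mx: 0, 0, 0.89956, 1.24656, 0.7584, 0.6674, 0.25752, 0.06195, 0 → Σ = 3.89139
T = 3.89139 / 1.24015 = 3.137838… → 3.138

3.138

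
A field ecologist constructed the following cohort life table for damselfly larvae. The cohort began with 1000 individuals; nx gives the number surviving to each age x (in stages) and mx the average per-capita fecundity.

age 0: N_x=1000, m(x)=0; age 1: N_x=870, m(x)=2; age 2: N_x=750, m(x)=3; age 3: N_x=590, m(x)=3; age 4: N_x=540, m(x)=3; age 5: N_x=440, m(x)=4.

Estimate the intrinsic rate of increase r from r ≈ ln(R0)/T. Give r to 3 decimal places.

lx = nx/n0 = nx/1000: 1, 0.87, 0.75, 0.59, 0.54, 0.44
R0 = Σ lx·mx = 0 + 1.74 + 2.25 + 1.77 + 1.62 + 1.76 = 9.14
Σ x·lx·mx = 26.83; T = 26.83/9.14 = 2.93545…
r ≈ ln(R0)/T = ln(9.14)/2.93545… = 0.75377… → 0.754

0.754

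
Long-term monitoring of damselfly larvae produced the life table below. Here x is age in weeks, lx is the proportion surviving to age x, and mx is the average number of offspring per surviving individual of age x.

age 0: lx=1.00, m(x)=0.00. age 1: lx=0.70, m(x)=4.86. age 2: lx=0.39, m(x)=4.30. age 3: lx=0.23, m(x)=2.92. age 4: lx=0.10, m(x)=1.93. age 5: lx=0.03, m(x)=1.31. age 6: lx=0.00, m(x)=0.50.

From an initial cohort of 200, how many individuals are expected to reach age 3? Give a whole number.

46

Expected survivors = N0 · l_3 = 200 × 0.23 = 46 → 46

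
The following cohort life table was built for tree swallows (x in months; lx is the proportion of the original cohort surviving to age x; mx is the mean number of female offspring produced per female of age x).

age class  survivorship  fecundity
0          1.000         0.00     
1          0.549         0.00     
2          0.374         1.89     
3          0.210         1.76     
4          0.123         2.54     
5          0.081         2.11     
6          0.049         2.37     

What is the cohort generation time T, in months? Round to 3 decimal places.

3.176

lx·mx: 0, 0, 0.70686, 0.3696, 0.31242, 0.17091, 0.11613 → R0 = 1.67592
x·lx·mx: 0, 0, 1.41372, 1.1088, 1.24968, 0.85455, 0.69678 → Σ = 5.32353
T = 5.32353 / 1.67592 = 3.176482… → 3.176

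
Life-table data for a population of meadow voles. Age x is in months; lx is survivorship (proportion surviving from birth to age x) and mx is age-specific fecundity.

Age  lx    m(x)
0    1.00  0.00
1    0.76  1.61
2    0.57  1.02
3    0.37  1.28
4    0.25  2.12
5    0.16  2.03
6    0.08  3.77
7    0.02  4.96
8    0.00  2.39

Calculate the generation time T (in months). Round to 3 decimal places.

lx·mx: 0, 1.2236, 0.5814, 0.4736, 0.53, 0.3248, 0.3016, 0.0992, 0 → R0 = 3.5342
x·lx·mx: 0, 1.2236, 1.1628, 1.4208, 2.12, 1.624, 1.8096, 0.6944, 0 → Σ = 10.0552
T = 10.0552 / 3.5342 = 2.845113… → 2.845

2.845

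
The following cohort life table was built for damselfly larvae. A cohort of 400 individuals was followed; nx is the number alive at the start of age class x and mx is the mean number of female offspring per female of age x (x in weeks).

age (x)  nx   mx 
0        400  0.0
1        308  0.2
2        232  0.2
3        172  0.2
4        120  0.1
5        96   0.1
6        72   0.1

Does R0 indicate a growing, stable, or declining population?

lx = nx/n0 = nx/400: 1, 0.77, 0.58, 0.43, 0.3, 0.24, 0.18
R0 = Σ lx·mx = 0 + 0.154 + 0.116 + 0.086 + 0.03 + 0.024 + 0.018 = 0.428
R0 < 1, so the population is declining.

declining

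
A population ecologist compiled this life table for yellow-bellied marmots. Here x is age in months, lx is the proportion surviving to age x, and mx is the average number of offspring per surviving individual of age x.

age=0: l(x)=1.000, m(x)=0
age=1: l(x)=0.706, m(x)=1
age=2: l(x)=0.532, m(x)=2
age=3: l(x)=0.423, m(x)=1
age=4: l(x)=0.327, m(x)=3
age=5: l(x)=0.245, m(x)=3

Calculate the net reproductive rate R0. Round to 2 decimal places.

3.91

lx·mx by age: 0, 0.706, 1.064, 0.423, 0.981, 0.735
R0 = Σ lx·mx = 3.909 → 3.91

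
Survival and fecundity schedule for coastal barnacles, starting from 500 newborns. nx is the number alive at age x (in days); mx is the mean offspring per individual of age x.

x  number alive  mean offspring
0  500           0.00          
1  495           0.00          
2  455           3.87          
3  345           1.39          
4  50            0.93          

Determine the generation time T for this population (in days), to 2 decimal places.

lx = nx/n0 = nx/500: 1, 0.99, 0.91, 0.69, 0.1
lx·mx: 0, 0, 3.5217, 0.9591, 0.093 → R0 = 4.5738
x·lx·mx: 0, 0, 7.0434, 2.8773, 0.372 → Σ = 10.2927
T = 10.2927 / 4.5738 = 2.250361… → 2.25

2.25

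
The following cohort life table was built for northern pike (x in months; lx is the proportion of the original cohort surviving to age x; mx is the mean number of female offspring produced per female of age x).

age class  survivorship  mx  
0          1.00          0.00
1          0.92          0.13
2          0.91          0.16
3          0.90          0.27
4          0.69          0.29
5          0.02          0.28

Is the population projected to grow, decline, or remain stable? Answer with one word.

declining

R0 = Σ lx·mx = 0 + 0.1196 + 0.1456 + 0.243 + 0.2001 + 0.0056 = 0.7139
R0 < 1, so the population is declining.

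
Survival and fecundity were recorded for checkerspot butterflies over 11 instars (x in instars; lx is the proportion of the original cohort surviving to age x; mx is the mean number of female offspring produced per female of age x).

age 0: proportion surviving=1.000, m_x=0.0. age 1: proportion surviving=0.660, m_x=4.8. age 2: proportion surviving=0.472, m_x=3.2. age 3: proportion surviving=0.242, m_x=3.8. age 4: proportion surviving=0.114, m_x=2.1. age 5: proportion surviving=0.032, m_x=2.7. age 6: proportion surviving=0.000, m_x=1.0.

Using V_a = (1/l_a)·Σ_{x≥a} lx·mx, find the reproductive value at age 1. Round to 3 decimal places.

lx·mx for x ≥ 1: 3.168, 1.5104, 0.9196, 0.2394, 0.0864, 0 → sum = 5.9238
V_1 = 5.9238 / l_1 = 5.9238 / 0.66 = 8.975455… → 8.975

8.975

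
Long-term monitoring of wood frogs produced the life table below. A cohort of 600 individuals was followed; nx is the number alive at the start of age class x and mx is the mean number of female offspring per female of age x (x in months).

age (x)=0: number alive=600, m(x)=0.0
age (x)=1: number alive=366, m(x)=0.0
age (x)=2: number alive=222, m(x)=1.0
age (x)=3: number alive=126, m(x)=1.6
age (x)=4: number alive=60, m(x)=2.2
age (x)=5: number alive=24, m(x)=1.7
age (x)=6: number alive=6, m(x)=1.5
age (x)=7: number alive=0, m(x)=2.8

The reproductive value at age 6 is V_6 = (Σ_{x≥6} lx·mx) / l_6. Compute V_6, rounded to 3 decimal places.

1.500

lx = nx/n0 = nx/600: 1, 0.61, 0.37, 0.21, 0.1, 0.04, 0.01, 0
lx·mx for x ≥ 6: 0.015, 0 → sum = 0.015
V_6 = 0.015 / l_6 = 0.015 / 0.01 = 1.5 → 1.500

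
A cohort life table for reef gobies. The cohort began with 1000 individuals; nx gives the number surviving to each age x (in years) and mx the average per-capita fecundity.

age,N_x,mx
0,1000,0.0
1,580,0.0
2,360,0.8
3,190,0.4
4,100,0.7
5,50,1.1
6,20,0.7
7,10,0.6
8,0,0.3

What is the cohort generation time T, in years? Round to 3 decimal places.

2.917

lx = nx/n0 = nx/1000: 1, 0.58, 0.36, 0.19, 0.1, 0.05, 0.02, 0.01, 0
lx·mx: 0, 0, 0.288, 0.076, 0.07, 0.055, 0.014, 0.006, 0 → R0 = 0.509
x·lx·mx: 0, 0, 0.576, 0.228, 0.28, 0.275, 0.084, 0.042, 0 → Σ = 1.485
T = 1.485 / 0.509 = 2.917485… → 2.917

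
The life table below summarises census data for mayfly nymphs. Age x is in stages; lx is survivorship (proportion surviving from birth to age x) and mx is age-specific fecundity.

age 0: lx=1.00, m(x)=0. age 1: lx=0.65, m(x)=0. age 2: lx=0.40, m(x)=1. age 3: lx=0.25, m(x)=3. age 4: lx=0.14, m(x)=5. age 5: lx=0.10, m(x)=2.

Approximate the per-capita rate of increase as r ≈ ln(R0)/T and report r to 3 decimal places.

0.215

R0 = Σ lx·mx = 0 + 0 + 0.4 + 0.75 + 0.7 + 0.2 = 2.05
Σ x·lx·mx = 6.85; T = 6.85/2.05 = 3.34146…
r ≈ ln(R0)/T = ln(2.05)/3.34146… = 0.21483… → 0.215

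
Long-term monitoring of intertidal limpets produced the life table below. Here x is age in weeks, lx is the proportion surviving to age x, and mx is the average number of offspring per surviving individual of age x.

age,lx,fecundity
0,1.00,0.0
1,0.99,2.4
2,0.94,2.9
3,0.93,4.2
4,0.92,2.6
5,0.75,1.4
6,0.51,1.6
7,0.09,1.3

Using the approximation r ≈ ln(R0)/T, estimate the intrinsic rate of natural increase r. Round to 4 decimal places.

R0 = Σ lx·mx = 0 + 2.376 + 2.726 + 3.906 + 2.392 + 1.05 + 0.816 + 0.117 = 13.383
Σ x·lx·mx = 40.079; T = 40.079/13.383 = 2.99477…
r ≈ ln(R0)/T = ln(13.383)/2.99477… = 0.866172… → 0.8662

0.8662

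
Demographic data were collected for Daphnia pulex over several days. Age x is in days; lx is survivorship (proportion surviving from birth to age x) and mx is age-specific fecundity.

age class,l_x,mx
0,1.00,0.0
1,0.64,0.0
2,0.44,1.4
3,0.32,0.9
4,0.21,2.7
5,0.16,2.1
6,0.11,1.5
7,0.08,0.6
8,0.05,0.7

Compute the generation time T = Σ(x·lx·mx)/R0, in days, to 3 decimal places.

lx·mx: 0, 0, 0.616, 0.288, 0.567, 0.336, 0.165, 0.048, 0.035 → R0 = 2.055
x·lx·mx: 0, 0, 1.232, 0.864, 2.268, 1.68, 0.99, 0.336, 0.28 → Σ = 7.65
T = 7.65 / 2.055 = 3.722628… → 3.723

3.723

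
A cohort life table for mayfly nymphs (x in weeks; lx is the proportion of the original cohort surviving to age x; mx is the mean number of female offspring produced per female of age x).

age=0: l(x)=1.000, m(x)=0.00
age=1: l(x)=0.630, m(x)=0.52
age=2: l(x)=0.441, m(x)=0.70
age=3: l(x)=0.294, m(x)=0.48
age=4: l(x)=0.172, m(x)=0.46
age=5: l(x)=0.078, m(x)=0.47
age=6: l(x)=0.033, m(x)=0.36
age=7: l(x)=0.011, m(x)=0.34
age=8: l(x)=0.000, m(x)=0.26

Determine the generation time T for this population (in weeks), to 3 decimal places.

2.163

lx·mx: 0, 0.3276, 0.3087, 0.14112, 0.07912, 0.03666, 0.01188, 0.00374, 0 → R0 = 0.90882
x·lx·mx: 0, 0.3276, 0.6174, 0.42336, 0.31648, 0.1833, 0.07128, 0.02618, 0 → Σ = 1.9656
T = 1.9656 / 0.90882 = 2.162805… → 2.163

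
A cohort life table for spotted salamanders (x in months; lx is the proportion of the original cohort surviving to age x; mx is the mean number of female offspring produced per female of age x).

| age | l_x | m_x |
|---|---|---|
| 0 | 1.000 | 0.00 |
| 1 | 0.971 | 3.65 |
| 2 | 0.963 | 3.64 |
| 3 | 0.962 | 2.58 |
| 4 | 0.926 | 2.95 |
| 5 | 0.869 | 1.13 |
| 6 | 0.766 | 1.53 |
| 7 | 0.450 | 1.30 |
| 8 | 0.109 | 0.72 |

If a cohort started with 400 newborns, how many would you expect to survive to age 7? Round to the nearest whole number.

180

Expected survivors = N0 · l_7 = 400 × 0.450 = 180 → 180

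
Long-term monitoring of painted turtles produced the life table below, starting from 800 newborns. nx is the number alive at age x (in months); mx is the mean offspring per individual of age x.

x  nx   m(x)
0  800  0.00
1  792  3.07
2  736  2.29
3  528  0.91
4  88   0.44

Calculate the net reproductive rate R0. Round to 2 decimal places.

5.80

lx = nx/n0 = nx/800: 1, 0.99, 0.92, 0.66, 0.11
lx·mx by age: 0, 3.0393, 2.1068, 0.6006, 0.0484
R0 = Σ lx·mx = 5.7951 → 5.80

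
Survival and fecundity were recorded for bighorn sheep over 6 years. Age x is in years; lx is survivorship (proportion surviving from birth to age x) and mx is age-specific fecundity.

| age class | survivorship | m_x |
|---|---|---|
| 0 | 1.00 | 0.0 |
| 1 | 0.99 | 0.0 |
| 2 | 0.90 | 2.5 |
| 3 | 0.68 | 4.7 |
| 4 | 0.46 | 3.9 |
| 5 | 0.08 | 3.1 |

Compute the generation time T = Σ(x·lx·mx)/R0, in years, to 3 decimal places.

3.005

lx·mx: 0, 0, 2.25, 3.196, 1.794, 0.248 → R0 = 7.488
x·lx·mx: 0, 0, 4.5, 9.588, 7.176, 1.24 → Σ = 22.504
T = 22.504 / 7.488 = 3.005342… → 3.005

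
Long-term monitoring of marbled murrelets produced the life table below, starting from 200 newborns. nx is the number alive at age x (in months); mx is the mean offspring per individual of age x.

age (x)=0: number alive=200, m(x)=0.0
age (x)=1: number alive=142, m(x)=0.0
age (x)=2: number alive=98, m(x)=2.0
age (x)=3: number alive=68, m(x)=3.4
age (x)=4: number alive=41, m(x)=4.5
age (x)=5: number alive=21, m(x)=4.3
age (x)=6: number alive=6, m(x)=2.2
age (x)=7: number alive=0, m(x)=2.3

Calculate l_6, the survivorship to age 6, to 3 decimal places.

l_6 = n_6/n_0 = 6/200 = 0.03 → 0.030

0.030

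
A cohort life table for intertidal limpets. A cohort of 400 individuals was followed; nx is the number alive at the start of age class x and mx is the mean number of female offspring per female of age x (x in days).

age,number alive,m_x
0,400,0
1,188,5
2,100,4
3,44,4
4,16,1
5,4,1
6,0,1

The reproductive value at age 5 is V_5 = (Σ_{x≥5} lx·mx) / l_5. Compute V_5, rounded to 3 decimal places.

lx = nx/n0 = nx/400: 1, 0.47, 0.25, 0.11, 0.04, 0.01, 0
lx·mx for x ≥ 5: 0.01, 0 → sum = 0.01
V_5 = 0.01 / l_5 = 0.01 / 0.01 = 1 → 1.000

1.000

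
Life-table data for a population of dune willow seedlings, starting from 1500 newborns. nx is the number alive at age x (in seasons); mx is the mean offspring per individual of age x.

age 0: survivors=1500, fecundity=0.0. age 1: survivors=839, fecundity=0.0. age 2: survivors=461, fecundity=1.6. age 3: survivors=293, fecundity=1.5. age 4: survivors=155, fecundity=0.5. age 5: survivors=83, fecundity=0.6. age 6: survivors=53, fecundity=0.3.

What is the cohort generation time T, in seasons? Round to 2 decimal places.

2.61

lx = nx/n0 = nx/1500: 1, 0.55933…, 0.30733…, 0.19533…, 0.10333…, 0.05533…, 0.03533…
lx·mx: 0, 0, 0.491733…, 0.293…, 0.051667…, 0.0332…, 0.0106… → R0 = 0.8802…
x·lx·mx: 0, 0, 0.983467…, 0.879…, 0.206667…, 0.166…, 0.0636… → Σ = 2.298733…
T = 2.298733… / 0.8802… = 2.611603… → 2.61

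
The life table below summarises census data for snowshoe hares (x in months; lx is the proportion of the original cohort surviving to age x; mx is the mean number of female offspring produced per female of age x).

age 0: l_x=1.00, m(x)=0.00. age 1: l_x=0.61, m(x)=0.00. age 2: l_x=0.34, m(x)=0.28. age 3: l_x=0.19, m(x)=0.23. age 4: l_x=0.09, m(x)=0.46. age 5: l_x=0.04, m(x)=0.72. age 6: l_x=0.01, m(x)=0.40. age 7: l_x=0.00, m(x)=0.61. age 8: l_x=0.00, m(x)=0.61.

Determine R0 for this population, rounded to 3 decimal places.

0.213

lx·mx by age: 0, 0, 0.0952, 0.0437, 0.0414, 0.0288, 0.004, 0, 0
R0 = Σ lx·mx = 0.2131 → 0.213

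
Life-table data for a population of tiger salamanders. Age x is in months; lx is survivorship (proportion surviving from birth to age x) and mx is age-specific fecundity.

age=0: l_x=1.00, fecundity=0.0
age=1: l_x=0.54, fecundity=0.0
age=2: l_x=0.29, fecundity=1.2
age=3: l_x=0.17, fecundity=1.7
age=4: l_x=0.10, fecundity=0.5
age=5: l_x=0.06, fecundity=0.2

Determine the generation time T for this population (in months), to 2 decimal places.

lx·mx: 0, 0, 0.348, 0.289, 0.05, 0.012 → R0 = 0.699
x·lx·mx: 0, 0, 0.696, 0.867, 0.2, 0.06 → Σ = 1.823
T = 1.823 / 0.699 = 2.608011… → 2.61

2.61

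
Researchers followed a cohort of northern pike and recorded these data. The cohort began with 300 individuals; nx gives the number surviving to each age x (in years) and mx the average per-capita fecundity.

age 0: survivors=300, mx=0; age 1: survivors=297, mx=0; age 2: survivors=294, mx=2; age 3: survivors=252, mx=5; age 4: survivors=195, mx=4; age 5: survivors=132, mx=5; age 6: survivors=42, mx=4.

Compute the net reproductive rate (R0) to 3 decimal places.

11.520

lx = nx/n0 = nx/300: 1, 0.99, 0.98, 0.84, 0.65, 0.44, 0.14
lx·mx by age: 0, 0, 1.96, 4.2, 2.6, 2.2, 0.56
R0 = Σ lx·mx = 11.52 → 11.520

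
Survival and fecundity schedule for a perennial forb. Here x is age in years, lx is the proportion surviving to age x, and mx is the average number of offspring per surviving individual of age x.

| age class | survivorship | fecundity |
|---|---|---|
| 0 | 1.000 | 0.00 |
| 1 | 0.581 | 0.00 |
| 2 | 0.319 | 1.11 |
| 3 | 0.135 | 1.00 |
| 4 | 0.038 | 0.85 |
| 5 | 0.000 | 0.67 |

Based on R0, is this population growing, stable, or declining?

declining

R0 = Σ lx·mx = 0 + 0 + 0.35409 + 0.135 + 0.0323 + 0 = 0.52139
R0 < 1, so the population is declining.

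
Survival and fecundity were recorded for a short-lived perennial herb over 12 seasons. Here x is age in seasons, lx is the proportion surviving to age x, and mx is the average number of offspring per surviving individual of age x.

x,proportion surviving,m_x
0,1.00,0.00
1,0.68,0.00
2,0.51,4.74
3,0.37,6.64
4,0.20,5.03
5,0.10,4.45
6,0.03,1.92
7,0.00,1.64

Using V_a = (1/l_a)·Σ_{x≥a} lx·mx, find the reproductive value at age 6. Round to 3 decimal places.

1.920

lx·mx for x ≥ 6: 0.0576, 0 → sum = 0.0576
V_6 = 0.0576 / l_6 = 0.0576 / 0.03 = 1.92 → 1.920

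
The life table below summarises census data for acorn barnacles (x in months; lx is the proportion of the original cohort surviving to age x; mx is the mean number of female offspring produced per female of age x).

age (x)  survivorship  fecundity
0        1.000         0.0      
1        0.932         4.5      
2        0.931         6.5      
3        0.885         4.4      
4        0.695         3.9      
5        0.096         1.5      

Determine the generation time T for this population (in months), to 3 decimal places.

lx·mx: 0, 4.194, 6.0515, 3.894, 2.7105, 0.144 → R0 = 16.994
x·lx·mx: 0, 4.194, 12.103, 11.682, 10.842, 0.72 → Σ = 39.541
T = 39.541 / 16.994 = 2.326762… → 2.327

2.327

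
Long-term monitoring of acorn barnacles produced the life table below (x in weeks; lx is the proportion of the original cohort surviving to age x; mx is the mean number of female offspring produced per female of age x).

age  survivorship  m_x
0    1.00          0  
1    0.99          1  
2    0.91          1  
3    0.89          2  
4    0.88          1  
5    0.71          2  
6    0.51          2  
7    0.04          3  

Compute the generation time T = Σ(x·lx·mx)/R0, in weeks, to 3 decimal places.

lx·mx: 0, 0.99, 0.91, 1.78, 0.88, 1.42, 1.02, 0.12 → R0 = 7.12
x·lx·mx: 0, 0.99, 1.82, 5.34, 3.52, 7.1, 6.12, 0.84 → Σ = 25.73
T = 25.73 / 7.12 = 3.613764… → 3.614

3.614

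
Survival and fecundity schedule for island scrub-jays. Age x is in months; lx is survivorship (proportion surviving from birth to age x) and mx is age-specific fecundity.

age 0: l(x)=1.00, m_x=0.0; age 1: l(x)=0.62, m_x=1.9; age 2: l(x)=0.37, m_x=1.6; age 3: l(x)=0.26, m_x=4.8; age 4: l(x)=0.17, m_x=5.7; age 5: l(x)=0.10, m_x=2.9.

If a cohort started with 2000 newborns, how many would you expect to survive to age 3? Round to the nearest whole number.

520

Expected survivors = N0 · l_3 = 2000 × 0.26 = 520 → 520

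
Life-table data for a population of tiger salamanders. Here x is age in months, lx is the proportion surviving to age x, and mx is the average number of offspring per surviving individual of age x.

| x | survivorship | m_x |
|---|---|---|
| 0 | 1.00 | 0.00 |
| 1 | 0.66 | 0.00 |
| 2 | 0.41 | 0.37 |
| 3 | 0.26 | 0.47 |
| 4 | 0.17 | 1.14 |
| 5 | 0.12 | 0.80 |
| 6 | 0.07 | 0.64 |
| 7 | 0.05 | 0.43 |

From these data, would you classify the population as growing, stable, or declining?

declining

R0 = Σ lx·mx = 0 + 0 + 0.1517 + 0.1222 + 0.1938 + 0.096 + 0.0448 + 0.0215 = 0.63
R0 < 1, so the population is declining.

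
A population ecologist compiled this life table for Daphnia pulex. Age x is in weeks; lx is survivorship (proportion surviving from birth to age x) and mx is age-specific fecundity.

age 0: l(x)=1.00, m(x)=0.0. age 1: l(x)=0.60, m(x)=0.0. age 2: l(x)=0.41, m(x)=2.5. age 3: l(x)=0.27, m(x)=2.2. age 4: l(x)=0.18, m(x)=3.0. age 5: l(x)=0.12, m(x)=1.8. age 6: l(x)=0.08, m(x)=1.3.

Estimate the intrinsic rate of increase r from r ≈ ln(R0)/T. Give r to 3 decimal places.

R0 = Σ lx·mx = 0 + 0 + 1.025 + 0.594 + 0.54 + 0.216 + 0.104 = 2.479
Σ x·lx·mx = 7.696; T = 7.696/2.479 = 3.10448…
r ≈ ln(R0)/T = ln(2.479)/3.10448… = 0.29243… → 0.292

0.292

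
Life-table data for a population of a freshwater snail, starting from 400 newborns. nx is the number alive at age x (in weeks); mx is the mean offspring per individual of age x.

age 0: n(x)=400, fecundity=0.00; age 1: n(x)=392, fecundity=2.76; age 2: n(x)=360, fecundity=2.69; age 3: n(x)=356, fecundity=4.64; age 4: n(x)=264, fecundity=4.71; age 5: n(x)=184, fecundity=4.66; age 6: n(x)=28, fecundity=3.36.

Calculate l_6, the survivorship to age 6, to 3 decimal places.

0.070

l_6 = n_6/n_0 = 28/400 = 0.07 → 0.070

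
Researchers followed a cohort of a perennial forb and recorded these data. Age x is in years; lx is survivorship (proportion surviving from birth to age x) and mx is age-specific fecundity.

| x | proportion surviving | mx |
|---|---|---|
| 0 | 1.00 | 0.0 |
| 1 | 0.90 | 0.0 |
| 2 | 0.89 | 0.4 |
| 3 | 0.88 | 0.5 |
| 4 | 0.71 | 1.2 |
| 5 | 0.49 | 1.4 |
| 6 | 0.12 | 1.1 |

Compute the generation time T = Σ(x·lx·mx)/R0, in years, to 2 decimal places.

lx·mx: 0, 0, 0.356, 0.44, 0.852, 0.686, 0.132 → R0 = 2.466
x·lx·mx: 0, 0, 0.712, 1.32, 3.408, 3.43, 0.792 → Σ = 9.662
T = 9.662 / 2.466 = 3.918086… → 3.92

3.92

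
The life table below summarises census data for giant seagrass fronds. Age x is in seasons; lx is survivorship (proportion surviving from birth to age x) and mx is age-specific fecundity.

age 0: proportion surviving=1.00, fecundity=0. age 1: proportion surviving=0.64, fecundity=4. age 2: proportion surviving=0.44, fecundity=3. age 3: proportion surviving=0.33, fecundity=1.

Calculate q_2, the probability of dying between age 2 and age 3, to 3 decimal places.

0.250

q_2 = (l_2 − l_3) / l_2 = (0.44 − 0.33) / 0.44
     = 0.11 / 0.44 = 0.25 → 0.250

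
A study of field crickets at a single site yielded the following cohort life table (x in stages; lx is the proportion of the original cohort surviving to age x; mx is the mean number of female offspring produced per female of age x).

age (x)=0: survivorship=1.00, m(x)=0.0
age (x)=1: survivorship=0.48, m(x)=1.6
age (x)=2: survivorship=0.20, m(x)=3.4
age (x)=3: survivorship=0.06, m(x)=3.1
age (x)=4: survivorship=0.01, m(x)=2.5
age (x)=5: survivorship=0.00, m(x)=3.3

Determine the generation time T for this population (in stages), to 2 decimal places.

lx·mx: 0, 0.768, 0.68, 0.186, 0.025, 0 → R0 = 1.659
x·lx·mx: 0, 0.768, 1.36, 0.558, 0.1, 0 → Σ = 2.786
T = 2.786 / 1.659 = 1.679325… → 1.68

1.68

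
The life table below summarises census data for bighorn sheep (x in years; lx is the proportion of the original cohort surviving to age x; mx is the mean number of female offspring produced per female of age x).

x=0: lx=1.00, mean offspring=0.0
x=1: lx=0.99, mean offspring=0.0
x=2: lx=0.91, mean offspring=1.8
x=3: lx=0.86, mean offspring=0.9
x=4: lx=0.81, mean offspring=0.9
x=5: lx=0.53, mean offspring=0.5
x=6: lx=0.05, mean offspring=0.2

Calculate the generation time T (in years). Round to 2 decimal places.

2.90

lx·mx: 0, 0, 1.638, 0.774, 0.729, 0.265, 0.01 → R0 = 3.416
x·lx·mx: 0, 0, 3.276, 2.322, 2.916, 1.325, 0.06 → Σ = 9.899
T = 9.899 / 3.416 = 2.897834… → 2.90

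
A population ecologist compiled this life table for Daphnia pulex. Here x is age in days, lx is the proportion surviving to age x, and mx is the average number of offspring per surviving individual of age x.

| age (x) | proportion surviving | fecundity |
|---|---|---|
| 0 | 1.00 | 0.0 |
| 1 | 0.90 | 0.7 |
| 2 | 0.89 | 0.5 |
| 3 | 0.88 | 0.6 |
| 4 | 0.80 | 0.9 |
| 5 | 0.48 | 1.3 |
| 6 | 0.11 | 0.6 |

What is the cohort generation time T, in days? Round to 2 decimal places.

3.15

lx·mx: 0, 0.63, 0.445, 0.528, 0.72, 0.624, 0.066 → R0 = 3.013
x·lx·mx: 0, 0.63, 0.89, 1.584, 2.88, 3.12, 0.396 → Σ = 9.5
T = 9.5 / 3.013 = 3.153004… → 3.15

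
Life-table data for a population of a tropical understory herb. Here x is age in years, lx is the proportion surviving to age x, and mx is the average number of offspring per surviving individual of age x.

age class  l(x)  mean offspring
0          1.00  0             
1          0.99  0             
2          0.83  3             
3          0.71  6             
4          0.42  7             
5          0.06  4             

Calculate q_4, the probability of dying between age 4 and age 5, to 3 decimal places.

0.857

q_4 = (l_4 − l_5) / l_4 = (0.42 − 0.06) / 0.42
     = 0.36 / 0.42 = 0.857143… → 0.857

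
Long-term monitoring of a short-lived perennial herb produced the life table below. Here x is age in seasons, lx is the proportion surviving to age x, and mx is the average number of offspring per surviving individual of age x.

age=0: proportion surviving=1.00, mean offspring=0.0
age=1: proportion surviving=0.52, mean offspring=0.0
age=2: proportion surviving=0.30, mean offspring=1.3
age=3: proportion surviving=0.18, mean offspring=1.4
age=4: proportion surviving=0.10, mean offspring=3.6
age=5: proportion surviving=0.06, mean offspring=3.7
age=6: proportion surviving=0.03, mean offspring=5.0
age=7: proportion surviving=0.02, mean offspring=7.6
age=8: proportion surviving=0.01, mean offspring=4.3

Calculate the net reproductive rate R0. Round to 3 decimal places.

lx·mx by age: 0, 0, 0.39, 0.252, 0.36, 0.222, 0.15, 0.152, 0.043
R0 = Σ lx·mx = 1.569 → 1.569

1.569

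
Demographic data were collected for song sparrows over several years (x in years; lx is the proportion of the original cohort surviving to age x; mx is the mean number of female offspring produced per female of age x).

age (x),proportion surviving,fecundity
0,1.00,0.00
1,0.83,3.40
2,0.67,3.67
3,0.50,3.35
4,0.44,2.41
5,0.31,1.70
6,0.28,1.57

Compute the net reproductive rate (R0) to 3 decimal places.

8.983

lx·mx by age: 0, 2.822, 2.4589, 1.675, 1.0604, 0.527, 0.4396
R0 = Σ lx·mx = 8.9829 → 8.983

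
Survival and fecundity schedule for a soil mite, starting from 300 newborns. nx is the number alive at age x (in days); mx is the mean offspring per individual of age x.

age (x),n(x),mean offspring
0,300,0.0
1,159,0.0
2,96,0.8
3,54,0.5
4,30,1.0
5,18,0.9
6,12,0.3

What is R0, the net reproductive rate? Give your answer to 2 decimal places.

lx = nx/n0 = nx/300: 1, 0.53, 0.32, 0.18, 0.1, 0.06, 0.04
lx·mx by age: 0, 0, 0.256, 0.09, 0.1, 0.054, 0.012
R0 = Σ lx·mx = 0.512 → 0.51

0.51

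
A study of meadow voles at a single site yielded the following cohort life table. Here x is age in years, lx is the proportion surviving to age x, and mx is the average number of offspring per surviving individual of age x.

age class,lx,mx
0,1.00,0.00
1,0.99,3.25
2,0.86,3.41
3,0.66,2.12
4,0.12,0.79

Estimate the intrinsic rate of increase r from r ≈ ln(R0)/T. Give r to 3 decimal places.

1.138

R0 = Σ lx·mx = 0 + 3.2175 + 2.9326 + 1.3992 + 0.0948 = 7.6441
Σ x·lx·mx = 13.6595; T = 13.6595/7.6441 = 1.78693…
r ≈ ln(R0)/T = ln(7.6441)/1.78693… = 1.13823… → 1.138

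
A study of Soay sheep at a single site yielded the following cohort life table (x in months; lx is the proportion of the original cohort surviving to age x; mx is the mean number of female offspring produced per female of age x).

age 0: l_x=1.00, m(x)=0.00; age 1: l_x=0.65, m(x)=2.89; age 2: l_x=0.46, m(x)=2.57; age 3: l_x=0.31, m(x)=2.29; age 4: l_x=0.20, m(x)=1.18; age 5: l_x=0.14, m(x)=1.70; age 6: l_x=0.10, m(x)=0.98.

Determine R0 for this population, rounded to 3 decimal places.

4.343

lx·mx by age: 0, 1.8785, 1.1822, 0.7099, 0.236, 0.238, 0.098
R0 = Σ lx·mx = 4.3426 → 4.343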